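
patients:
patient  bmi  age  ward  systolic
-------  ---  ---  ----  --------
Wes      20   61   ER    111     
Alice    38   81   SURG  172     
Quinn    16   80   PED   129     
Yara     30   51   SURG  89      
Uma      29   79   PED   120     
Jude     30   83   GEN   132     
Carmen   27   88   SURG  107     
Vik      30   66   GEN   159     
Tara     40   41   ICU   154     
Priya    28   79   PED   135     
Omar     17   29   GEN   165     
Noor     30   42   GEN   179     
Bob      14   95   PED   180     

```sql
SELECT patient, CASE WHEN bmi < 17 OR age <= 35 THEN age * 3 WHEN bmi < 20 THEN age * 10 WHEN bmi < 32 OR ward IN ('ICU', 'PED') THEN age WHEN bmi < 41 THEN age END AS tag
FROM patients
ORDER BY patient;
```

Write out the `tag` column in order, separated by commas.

patient=Alice: bmi < 41 → 81
patient=Bob: bmi < 17 OR age <= 35 → 285
patient=Carmen: bmi < 32 OR ward IN ('ICU', 'PED') → 88
patient=Jude: bmi < 32 OR ward IN ('ICU', 'PED') → 83
patient=Noor: bmi < 32 OR ward IN ('ICU', 'PED') → 42
patient=Omar: bmi < 17 OR age <= 35 → 87
patient=Priya: bmi < 32 OR ward IN ('ICU', 'PED') → 79
patient=Quinn: bmi < 17 OR age <= 35 → 240
patient=Tara: bmi < 32 OR ward IN ('ICU', 'PED') → 41
patient=Uma: bmi < 32 OR ward IN ('ICU', 'PED') → 79
patient=Vik: bmi < 32 OR ward IN ('ICU', 'PED') → 66
patient=Wes: bmi < 32 OR ward IN ('ICU', 'PED') → 61
patient=Yara: bmi < 32 OR ward IN ('ICU', 'PED') → 51

81, 285, 88, 83, 42, 87, 79, 240, 41, 79, 66, 61, 51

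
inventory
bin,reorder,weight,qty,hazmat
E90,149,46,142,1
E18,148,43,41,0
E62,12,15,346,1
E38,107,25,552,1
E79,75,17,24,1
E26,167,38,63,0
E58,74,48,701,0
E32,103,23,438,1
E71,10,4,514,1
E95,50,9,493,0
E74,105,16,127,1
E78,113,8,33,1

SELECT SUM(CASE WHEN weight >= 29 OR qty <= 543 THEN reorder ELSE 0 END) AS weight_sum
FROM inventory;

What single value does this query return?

1006

bin=E90: ✓ → 149
bin=E18: ✓ → 148
bin=E62: ✓ → 12
bin=E38: ✗
bin=E79: ✓ → 75
bin=E26: ✓ → 167
bin=E58: ✓ → 74
bin=E32: ✓ → 103
bin=E71: ✓ → 10
bin=E95: ✓ → 50
bin=E74: ✓ → 105
bin=E78: ✓ → 113
weight_sum = 149 + 148 + 12 + 75 + 167 + 74 + 103 + 10 + 50 + 105 + 113 = 1006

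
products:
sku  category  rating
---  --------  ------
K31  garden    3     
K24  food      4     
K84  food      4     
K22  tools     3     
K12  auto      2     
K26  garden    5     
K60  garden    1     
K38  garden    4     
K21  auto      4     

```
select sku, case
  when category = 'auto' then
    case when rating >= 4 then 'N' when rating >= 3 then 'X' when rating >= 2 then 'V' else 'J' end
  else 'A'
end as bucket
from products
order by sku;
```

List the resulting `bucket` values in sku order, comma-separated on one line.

V, N, A, A, A, A, A, A, A

sku=K12: category='auto' → inner[rating >= 2] → V
sku=K21: category='auto' → inner[rating >= 4] → N
sku=K22: category='tools' → outer ELSE → A
sku=K24: category='food' → outer ELSE → A
sku=K26: category='garden' → outer ELSE → A
sku=K31: category='garden' → outer ELSE → A
sku=K38: category='garden' → outer ELSE → A
sku=K60: category='garden' → outer ELSE → A
sku=K84: category='food' → outer ELSE → A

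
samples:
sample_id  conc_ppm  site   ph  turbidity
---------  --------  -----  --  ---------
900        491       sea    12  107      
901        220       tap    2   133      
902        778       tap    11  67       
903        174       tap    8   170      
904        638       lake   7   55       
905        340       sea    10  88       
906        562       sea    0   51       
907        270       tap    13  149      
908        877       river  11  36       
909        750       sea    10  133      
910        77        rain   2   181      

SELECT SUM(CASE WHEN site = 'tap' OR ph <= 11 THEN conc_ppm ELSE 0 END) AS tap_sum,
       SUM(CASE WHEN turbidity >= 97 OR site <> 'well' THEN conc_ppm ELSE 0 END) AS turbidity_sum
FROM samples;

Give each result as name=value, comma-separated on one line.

[tap_sum: site = 'tap' OR ph <= 11]
sample_id=900: ✗
sample_id=901: ✓ → 220
sample_id=902: ✓ → 778
sample_id=903: ✓ → 174
sample_id=904: ✓ → 638
sample_id=905: ✓ → 340
sample_id=906: ✓ → 562
sample_id=907: ✓ → 270
sample_id=908: ✓ → 877
sample_id=909: ✓ → 750
sample_id=910: ✓ → 77
tap_sum = 220 + 778 + 174 + 638 + 340 + 562 + 270 + 877 + 750 + 77 = 4686
—
[turbidity_sum: turbidity >= 97 OR site <> 'well']
sample_id=900: ✓ → 491
sample_id=901: ✓ → 220
sample_id=902: ✓ → 778
sample_id=903: ✓ → 174
sample_id=904: ✓ → 638
sample_id=905: ✓ → 340
sample_id=906: ✓ → 562
sample_id=907: ✓ → 270
sample_id=908: ✓ → 877
sample_id=909: ✓ → 750
sample_id=910: ✓ → 77
turbidity_sum = 491 + 220 + 778 + 174 + 638 + 340 + 562 + 270 + 877 + 750 + 77 = 5177

tap_sum=4686, turbidity_sum=5177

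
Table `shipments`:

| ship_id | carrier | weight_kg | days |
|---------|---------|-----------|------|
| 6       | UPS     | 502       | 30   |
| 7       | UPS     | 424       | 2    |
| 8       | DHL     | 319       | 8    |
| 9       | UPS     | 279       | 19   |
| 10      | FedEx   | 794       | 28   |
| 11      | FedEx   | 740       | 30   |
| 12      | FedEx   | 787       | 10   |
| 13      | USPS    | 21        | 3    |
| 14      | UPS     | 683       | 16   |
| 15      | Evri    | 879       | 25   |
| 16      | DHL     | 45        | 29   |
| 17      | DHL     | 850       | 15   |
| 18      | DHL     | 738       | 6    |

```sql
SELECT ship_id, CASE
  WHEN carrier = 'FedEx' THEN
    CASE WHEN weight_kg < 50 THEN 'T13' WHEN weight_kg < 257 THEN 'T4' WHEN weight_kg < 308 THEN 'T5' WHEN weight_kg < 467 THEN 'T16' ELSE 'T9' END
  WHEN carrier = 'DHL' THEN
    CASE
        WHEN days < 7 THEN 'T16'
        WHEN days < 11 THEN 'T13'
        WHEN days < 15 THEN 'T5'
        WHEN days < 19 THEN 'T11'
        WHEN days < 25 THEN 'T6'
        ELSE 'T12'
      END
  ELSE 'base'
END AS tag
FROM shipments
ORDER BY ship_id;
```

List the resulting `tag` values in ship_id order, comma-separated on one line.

base, base, T13, base, T9, T9, T9, base, base, base, T12, T11, T16

ship_id=6: carrier='UPS' → outer ELSE → base
ship_id=7: carrier='UPS' → outer ELSE → base
ship_id=8: carrier='DHL' → inner[days < 11] → T13
ship_id=9: carrier='UPS' → outer ELSE → base
ship_id=10: carrier='FedEx' → inner[ELSE] → T9
ship_id=11: carrier='FedEx' → inner[ELSE] → T9
ship_id=12: carrier='FedEx' → inner[ELSE] → T9
ship_id=13: carrier='USPS' → outer ELSE → base
ship_id=14: carrier='UPS' → outer ELSE → base
ship_id=15: carrier='Evri' → outer ELSE → base
ship_id=16: carrier='DHL' → inner[ELSE] → T12
ship_id=17: carrier='DHL' → inner[days < 19] → T11
ship_id=18: carrier='DHL' → inner[days < 7] → T16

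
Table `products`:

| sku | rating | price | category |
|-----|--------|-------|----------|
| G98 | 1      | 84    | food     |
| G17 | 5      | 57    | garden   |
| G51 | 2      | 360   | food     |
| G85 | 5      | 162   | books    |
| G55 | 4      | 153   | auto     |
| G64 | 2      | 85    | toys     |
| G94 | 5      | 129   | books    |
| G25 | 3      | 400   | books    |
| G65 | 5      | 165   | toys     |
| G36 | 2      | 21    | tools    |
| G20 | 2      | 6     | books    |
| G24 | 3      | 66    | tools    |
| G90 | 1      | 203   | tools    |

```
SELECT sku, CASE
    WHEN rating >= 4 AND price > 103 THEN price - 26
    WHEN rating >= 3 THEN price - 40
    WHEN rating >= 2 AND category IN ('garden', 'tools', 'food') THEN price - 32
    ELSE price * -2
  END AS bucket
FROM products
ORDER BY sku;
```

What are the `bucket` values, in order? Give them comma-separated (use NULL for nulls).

17, -12, 26, 360, -11, 328, 127, -170, 139, 136, -406, 103, -168

sku=G17: rating >= 3 → 17
sku=G20: ELSE → -12
sku=G24: rating >= 3 → 26
sku=G25: rating >= 3 → 360
sku=G36: rating >= 2 AND category IN ('garden', 'tools', 'food') → -11
sku=G51: rating >= 2 AND category IN ('garden', 'tools', 'food') → 328
sku=G55: rating >= 4 AND price > 103 → 127
sku=G64: ELSE → -170
sku=G65: rating >= 4 AND price > 103 → 139
sku=G85: rating >= 4 AND price > 103 → 136
sku=G90: ELSE → -406
sku=G94: rating >= 4 AND price > 103 → 103
sku=G98: ELSE → -168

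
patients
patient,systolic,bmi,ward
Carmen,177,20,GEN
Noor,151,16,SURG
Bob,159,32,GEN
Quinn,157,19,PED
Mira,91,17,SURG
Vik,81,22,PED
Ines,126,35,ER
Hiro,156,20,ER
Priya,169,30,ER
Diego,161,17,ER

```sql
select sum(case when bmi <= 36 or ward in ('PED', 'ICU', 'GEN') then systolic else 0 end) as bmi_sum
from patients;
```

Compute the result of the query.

1428

patient=Carmen: ✓ → 177
patient=Noor: ✓ → 151
patient=Bob: ✓ → 159
patient=Quinn: ✓ → 157
patient=Mira: ✓ → 91
patient=Vik: ✓ → 81
patient=Ines: ✓ → 126
patient=Hiro: ✓ → 156
patient=Priya: ✓ → 169
patient=Diego: ✓ → 161
bmi_sum = 177 + 151 + 159 + 157 + 91 + 81 + 126 + 156 + 169 + 161 = 1428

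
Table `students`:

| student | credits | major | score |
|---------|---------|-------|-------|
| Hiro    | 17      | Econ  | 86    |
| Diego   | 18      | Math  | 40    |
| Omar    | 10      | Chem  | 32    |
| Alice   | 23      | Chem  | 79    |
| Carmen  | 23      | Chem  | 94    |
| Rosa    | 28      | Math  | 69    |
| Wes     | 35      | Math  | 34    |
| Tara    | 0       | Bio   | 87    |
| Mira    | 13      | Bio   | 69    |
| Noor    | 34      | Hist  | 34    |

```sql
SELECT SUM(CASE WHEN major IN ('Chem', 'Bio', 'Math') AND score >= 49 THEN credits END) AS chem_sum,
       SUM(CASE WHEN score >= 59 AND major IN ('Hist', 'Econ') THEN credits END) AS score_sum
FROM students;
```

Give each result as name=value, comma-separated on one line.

[chem_sum: major IN ('Chem', 'Bio', 'Math') AND score >= 49]
student=Hiro: ✗
student=Diego: ✗
student=Omar: ✗
student=Alice: ✓ → 23
student=Carmen: ✓ → 23
student=Rosa: ✓ → 28
student=Wes: ✗
student=Tara: ✓ → 0
student=Mira: ✓ → 13
student=Noor: ✗
chem_sum = 23 + 23 + 28 + 13 = 87
—
[score_sum: score >= 59 AND major IN ('Hist', 'Econ')]
student=Hiro: ✓ → 17
student=Diego: ✗
student=Omar: ✗
student=Alice: ✗
student=Carmen: ✗
student=Rosa: ✗
student=Wes: ✗
student=Tara: ✗
student=Mira: ✗
student=Noor: ✗
score_sum = 17

chem_sum=87, score_sum=17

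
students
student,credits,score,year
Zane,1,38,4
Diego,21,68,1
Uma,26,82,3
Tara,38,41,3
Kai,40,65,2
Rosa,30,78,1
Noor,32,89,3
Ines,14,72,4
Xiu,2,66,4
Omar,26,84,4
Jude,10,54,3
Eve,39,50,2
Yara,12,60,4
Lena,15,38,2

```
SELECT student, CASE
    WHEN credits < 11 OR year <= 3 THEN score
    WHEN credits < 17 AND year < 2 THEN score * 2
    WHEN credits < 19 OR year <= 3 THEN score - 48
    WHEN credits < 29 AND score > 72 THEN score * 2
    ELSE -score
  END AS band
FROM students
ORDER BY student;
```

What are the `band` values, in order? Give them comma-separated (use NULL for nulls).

student=Diego: credits < 11 OR year <= 3 → 68
student=Eve: credits < 11 OR year <= 3 → 50
student=Ines: credits < 19 OR year <= 3 → 24
student=Jude: credits < 11 OR year <= 3 → 54
student=Kai: credits < 11 OR year <= 3 → 65
student=Lena: credits < 11 OR year <= 3 → 38
student=Noor: credits < 11 OR year <= 3 → 89
student=Omar: credits < 29 AND score > 72 → 168
student=Rosa: credits < 11 OR year <= 3 → 78
student=Tara: credits < 11 OR year <= 3 → 41
student=Uma: credits < 11 OR year <= 3 → 82
student=Xiu: credits < 11 OR year <= 3 → 66
student=Yara: credits < 19 OR year <= 3 → 12
student=Zane: credits < 11 OR year <= 3 → 38

68, 50, 24, 54, 65, 38, 89, 168, 78, 41, 82, 66, 12, 38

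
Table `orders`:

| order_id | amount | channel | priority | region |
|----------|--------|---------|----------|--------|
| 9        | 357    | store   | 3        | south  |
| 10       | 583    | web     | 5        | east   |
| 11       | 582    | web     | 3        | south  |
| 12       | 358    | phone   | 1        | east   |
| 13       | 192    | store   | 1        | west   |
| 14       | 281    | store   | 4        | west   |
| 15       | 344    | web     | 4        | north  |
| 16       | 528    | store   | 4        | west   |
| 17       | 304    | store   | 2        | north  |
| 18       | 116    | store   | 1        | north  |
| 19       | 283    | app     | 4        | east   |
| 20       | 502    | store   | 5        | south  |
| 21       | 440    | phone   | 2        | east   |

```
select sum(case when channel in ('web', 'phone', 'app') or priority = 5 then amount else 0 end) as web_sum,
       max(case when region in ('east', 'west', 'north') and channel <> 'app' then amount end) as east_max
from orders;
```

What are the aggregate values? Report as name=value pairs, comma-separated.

web_sum=3092, east_max=583

[web_sum: channel in ('web', 'phone', 'app') or priority = 5]
order_id=9: ✗
order_id=10: ✓ → 583
order_id=11: ✓ → 582
order_id=12: ✓ → 358
order_id=13: ✗
order_id=14: ✗
order_id=15: ✓ → 344
order_id=16: ✗
order_id=17: ✗
order_id=18: ✗
order_id=19: ✓ → 283
order_id=20: ✓ → 502
order_id=21: ✓ → 440
web_sum = 583 + 582 + 358 + 344 + 283 + 502 + 440 = 3092
—
[east_max: region in ('east', 'west', 'north') and channel <> 'app']
order_id=9: ✗
order_id=10: ✓ → 583
order_id=11: ✗
order_id=12: ✓ → 358
order_id=13: ✓ → 192
order_id=14: ✓ → 281
order_id=15: ✓ → 344
order_id=16: ✓ → 528
order_id=17: ✓ → 304
order_id=18: ✓ → 116
order_id=19: ✗
order_id=20: ✗
order_id=21: ✓ → 440
east_max = MAX(583, 358, 192, 281, 344, 528, 304, 116, 440) = 583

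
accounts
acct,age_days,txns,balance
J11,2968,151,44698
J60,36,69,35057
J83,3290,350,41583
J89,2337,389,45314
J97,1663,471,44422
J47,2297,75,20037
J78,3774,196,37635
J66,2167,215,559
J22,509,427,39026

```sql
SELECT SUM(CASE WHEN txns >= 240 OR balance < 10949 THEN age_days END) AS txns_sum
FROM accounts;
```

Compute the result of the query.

acct=J11: ✗
acct=J60: ✗
acct=J83: ✓ → 3290
acct=J89: ✓ → 2337
acct=J97: ✓ → 1663
acct=J47: ✗
acct=J78: ✗
acct=J66: ✓ → 2167
acct=J22: ✓ → 509
txns_sum = 3290 + 2337 + 1663 + 2167 + 509 = 9966

9966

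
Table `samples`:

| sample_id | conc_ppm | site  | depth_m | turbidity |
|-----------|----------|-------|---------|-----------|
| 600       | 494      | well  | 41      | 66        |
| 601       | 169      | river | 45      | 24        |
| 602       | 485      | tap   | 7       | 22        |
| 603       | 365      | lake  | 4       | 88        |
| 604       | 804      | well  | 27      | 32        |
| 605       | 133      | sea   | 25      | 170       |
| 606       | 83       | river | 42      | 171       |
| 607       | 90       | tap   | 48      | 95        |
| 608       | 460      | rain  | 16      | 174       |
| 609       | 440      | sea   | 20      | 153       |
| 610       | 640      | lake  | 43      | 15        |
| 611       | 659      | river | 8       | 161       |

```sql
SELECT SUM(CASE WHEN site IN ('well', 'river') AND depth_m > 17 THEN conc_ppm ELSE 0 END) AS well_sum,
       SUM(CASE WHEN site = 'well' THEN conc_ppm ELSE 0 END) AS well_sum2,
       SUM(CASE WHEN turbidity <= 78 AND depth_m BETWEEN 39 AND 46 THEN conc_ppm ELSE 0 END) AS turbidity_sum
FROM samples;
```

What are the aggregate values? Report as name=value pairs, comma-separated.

[well_sum: site IN ('well', 'river') AND depth_m > 17]
sample_id=600: ✓ → 494
sample_id=601: ✓ → 169
sample_id=602: ✗
sample_id=603: ✗
sample_id=604: ✓ → 804
sample_id=605: ✗
sample_id=606: ✓ → 83
sample_id=607: ✗
sample_id=608: ✗
sample_id=609: ✗
sample_id=610: ✗
sample_id=611: ✗
well_sum = 494 + 169 + 804 + 83 = 1550
—
[well_sum2: site = 'well']
sample_id=600: ✓ → 494
sample_id=601: ✗
sample_id=602: ✗
sample_id=603: ✗
sample_id=604: ✓ → 804
sample_id=605: ✗
sample_id=606: ✗
sample_id=607: ✗
sample_id=608: ✗
sample_id=609: ✗
sample_id=610: ✗
sample_id=611: ✗
well_sum2 = 494 + 804 = 1298
—
[turbidity_sum: turbidity <= 78 AND depth_m BETWEEN 39 AND 46]
sample_id=600: ✓ → 494
sample_id=601: ✓ → 169
sample_id=602: ✗
sample_id=603: ✗
sample_id=604: ✗
sample_id=605: ✗
sample_id=606: ✗
sample_id=607: ✗
sample_id=608: ✗
sample_id=609: ✗
sample_id=610: ✓ → 640
sample_id=611: ✗
turbidity_sum = 494 + 169 + 640 = 1303

well_sum=1550, well_sum2=1298, turbidity_sum=1303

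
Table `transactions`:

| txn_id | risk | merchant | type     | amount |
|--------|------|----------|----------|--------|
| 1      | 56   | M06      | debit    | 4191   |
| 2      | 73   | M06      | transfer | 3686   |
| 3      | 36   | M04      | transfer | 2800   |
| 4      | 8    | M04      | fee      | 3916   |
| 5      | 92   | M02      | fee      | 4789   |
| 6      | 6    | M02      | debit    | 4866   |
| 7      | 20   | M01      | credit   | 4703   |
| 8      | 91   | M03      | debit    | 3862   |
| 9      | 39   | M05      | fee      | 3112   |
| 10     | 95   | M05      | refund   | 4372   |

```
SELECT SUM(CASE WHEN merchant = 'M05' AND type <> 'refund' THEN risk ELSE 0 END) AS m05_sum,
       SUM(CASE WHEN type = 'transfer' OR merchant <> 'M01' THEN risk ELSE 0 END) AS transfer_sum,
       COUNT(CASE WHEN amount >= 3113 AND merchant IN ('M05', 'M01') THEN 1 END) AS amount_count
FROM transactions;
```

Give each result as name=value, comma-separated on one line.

m05_sum=39, transfer_sum=496, amount_count=2

[m05_sum: merchant = 'M05' AND type <> 'refund']
txn_id=1: ✗
txn_id=2: ✗
txn_id=3: ✗
txn_id=4: ✗
txn_id=5: ✗
txn_id=6: ✗
txn_id=7: ✗
txn_id=8: ✗
txn_id=9: ✓ → 39
txn_id=10: ✗
m05_sum = 39
—
[transfer_sum: type = 'transfer' OR merchant <> 'M01']
txn_id=1: ✓ → 56
txn_id=2: ✓ → 73
txn_id=3: ✓ → 36
txn_id=4: ✓ → 8
txn_id=5: ✓ → 92
txn_id=6: ✓ → 6
txn_id=7: ✗
txn_id=8: ✓ → 91
txn_id=9: ✓ → 39
txn_id=10: ✓ → 95
transfer_sum = 56 + 73 + 36 + 8 + 92 + 6 + 91 + 39 + 95 = 496
—
[amount_count: amount >= 3113 AND merchant IN ('M05', 'M01')]
txn_id=1: ✗
txn_id=2: ✗
txn_id=3: ✗
txn_id=4: ✗
txn_id=5: ✗
txn_id=6: ✗
txn_id=7: ✓ → 1
txn_id=8: ✗
txn_id=9: ✗
txn_id=10: ✓ → 1
amount_count = COUNT(1, 1) = 2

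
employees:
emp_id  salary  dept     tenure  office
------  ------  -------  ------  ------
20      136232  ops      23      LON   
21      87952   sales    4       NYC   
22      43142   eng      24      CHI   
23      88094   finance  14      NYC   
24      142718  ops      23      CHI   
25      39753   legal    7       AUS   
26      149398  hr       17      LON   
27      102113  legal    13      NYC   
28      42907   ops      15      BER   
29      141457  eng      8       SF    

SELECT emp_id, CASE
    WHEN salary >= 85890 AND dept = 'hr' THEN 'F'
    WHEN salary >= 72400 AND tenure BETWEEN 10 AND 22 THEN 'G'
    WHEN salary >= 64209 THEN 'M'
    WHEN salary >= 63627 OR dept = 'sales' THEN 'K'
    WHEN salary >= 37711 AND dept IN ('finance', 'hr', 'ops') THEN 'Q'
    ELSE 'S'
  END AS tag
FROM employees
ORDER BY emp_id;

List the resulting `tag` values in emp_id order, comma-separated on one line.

emp_id=20: salary >= 64209 → M
emp_id=21: salary >= 64209 → M
emp_id=22: ELSE → S
emp_id=23: salary >= 72400 AND tenure BETWEEN 10 AND 22 → G
emp_id=24: salary >= 64209 → M
emp_id=25: ELSE → S
emp_id=26: salary >= 85890 AND dept = 'hr' → F
emp_id=27: salary >= 72400 AND tenure BETWEEN 10 AND 22 → G
emp_id=28: salary >= 37711 AND dept IN ('finance', 'hr', 'ops') → Q
emp_id=29: salary >= 64209 → M

M, M, S, G, M, S, F, G, Q, M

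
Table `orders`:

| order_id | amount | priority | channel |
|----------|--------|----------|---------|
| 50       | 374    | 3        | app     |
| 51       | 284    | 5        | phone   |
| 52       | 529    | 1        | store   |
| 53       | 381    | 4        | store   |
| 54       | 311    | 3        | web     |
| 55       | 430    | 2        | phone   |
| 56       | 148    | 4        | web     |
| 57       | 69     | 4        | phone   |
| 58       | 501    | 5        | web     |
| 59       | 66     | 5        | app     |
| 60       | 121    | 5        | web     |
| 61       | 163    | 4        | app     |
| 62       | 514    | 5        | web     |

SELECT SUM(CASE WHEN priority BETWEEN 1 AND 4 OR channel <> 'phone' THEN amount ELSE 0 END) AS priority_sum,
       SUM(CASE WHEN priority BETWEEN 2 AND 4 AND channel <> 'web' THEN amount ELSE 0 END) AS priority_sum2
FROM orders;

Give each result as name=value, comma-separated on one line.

[priority_sum: priority BETWEEN 1 AND 4 OR channel <> 'phone']
order_id=50: ✓ → 374
order_id=51: ✗
order_id=52: ✓ → 529
order_id=53: ✓ → 381
order_id=54: ✓ → 311
order_id=55: ✓ → 430
order_id=56: ✓ → 148
order_id=57: ✓ → 69
order_id=58: ✓ → 501
order_id=59: ✓ → 66
order_id=60: ✓ → 121
order_id=61: ✓ → 163
order_id=62: ✓ → 514
priority_sum = 374 + 529 + 381 + 311 + 430 + 148 + 69 + 501 + 66 + 121 + 163 + 514 = 3607
—
[priority_sum2: priority BETWEEN 2 AND 4 AND channel <> 'web']
order_id=50: ✓ → 374
order_id=51: ✗
order_id=52: ✗
order_id=53: ✓ → 381
order_id=54: ✗
order_id=55: ✓ → 430
order_id=56: ✗
order_id=57: ✓ → 69
order_id=58: ✗
order_id=59: ✗
order_id=60: ✗
order_id=61: ✓ → 163
order_id=62: ✗
priority_sum2 = 374 + 381 + 430 + 69 + 163 = 1417

priority_sum=3607, priority_sum2=1417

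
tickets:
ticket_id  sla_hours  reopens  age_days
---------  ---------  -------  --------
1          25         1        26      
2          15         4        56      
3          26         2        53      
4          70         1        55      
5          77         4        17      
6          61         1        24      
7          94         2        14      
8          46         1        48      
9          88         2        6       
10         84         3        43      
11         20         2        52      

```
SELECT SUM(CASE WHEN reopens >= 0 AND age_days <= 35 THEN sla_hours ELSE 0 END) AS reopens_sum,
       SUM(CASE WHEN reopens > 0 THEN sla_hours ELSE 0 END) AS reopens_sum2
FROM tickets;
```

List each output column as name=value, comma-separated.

[reopens_sum: reopens >= 0 AND age_days <= 35]
ticket_id=1: ✓ → 25
ticket_id=2: ✗
ticket_id=3: ✗
ticket_id=4: ✗
ticket_id=5: ✓ → 77
ticket_id=6: ✓ → 61
ticket_id=7: ✓ → 94
ticket_id=8: ✗
ticket_id=9: ✓ → 88
ticket_id=10: ✗
ticket_id=11: ✗
reopens_sum = 25 + 77 + 61 + 94 + 88 = 345
—
[reopens_sum2: reopens > 0]
ticket_id=1: ✓ → 25
ticket_id=2: ✓ → 15
ticket_id=3: ✓ → 26
ticket_id=4: ✓ → 70
ticket_id=5: ✓ → 77
ticket_id=6: ✓ → 61
ticket_id=7: ✓ → 94
ticket_id=8: ✓ → 46
ticket_id=9: ✓ → 88
ticket_id=10: ✓ → 84
ticket_id=11: ✓ → 20
reopens_sum2 = 25 + 15 + 26 + 70 + 77 + 61 + 94 + 46 + 88 + 84 + 20 = 606

reopens_sum=345, reopens_sum2=606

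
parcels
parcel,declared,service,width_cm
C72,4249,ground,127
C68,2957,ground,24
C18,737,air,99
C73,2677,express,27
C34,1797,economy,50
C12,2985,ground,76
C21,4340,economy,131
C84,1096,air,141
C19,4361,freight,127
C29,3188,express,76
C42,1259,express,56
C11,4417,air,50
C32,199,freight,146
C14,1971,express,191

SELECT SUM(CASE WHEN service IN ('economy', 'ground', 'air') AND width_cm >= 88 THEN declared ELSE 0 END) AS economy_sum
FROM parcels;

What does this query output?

10422

parcel=C72: ✓ → 4249
parcel=C68: ✗
parcel=C18: ✓ → 737
parcel=C73: ✗
parcel=C34: ✗
parcel=C12: ✗
parcel=C21: ✓ → 4340
parcel=C84: ✓ → 1096
parcel=C19: ✗
parcel=C29: ✗
parcel=C42: ✗
parcel=C11: ✗
parcel=C32: ✗
parcel=C14: ✗
economy_sum = 4249 + 737 + 4340 + 1096 = 10422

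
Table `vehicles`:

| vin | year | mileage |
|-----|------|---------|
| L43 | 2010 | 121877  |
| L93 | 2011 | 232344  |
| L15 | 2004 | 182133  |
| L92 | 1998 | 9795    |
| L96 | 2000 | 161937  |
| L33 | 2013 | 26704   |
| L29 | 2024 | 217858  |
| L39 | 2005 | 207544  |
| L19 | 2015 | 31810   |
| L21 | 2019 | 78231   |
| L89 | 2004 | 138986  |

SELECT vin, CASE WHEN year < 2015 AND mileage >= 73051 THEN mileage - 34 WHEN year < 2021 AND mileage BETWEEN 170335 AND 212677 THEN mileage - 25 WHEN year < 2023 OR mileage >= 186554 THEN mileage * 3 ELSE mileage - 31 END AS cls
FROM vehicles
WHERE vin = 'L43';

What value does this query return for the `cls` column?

121843

vin = L43: year=2010, mileage=121877.
year < 2015 AND mileage >= 73051 → true → 121843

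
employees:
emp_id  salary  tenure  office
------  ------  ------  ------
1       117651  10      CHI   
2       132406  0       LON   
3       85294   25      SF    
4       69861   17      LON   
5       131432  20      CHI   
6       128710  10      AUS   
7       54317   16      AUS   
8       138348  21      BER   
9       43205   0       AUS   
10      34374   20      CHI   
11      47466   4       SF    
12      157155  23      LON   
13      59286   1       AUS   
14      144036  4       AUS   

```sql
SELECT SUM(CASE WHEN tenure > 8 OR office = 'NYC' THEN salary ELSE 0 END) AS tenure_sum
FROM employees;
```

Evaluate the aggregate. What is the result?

emp_id=1: ✓ → 117651
emp_id=2: ✗
emp_id=3: ✓ → 85294
emp_id=4: ✓ → 69861
emp_id=5: ✓ → 131432
emp_id=6: ✓ → 128710
emp_id=7: ✓ → 54317
emp_id=8: ✓ → 138348
emp_id=9: ✗
emp_id=10: ✓ → 34374
emp_id=11: ✗
emp_id=12: ✓ → 157155
emp_id=13: ✗
emp_id=14: ✗
tenure_sum = 117651 + 85294 + 69861 + 131432 + 128710 + 54317 + 138348 + 34374 + 157155 = 917142

917142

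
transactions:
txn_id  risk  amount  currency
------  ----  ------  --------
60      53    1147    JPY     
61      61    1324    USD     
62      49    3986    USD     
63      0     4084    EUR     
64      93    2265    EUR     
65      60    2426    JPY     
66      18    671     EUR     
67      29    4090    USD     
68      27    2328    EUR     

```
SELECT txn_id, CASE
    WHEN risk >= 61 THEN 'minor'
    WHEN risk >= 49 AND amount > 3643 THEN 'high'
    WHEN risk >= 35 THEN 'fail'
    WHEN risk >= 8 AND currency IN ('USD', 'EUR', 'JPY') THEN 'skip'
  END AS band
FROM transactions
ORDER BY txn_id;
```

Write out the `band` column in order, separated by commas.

fail, minor, high, NULL, minor, fail, skip, skip, skip

txn_id=60: risk >= 35 → fail
txn_id=61: risk >= 61 → minor
txn_id=62: risk >= 49 AND amount > 3643 → high
txn_id=63: (no match → NULL) → NULL
txn_id=64: risk >= 61 → minor
txn_id=65: risk >= 35 → fail
txn_id=66: risk >= 8 AND currency IN ('USD', 'EUR', 'JPY') → skip
txn_id=67: risk >= 8 AND currency IN ('USD', 'EUR', 'JPY') → skip
txn_id=68: risk >= 8 AND currency IN ('USD', 'EUR', 'JPY') → skip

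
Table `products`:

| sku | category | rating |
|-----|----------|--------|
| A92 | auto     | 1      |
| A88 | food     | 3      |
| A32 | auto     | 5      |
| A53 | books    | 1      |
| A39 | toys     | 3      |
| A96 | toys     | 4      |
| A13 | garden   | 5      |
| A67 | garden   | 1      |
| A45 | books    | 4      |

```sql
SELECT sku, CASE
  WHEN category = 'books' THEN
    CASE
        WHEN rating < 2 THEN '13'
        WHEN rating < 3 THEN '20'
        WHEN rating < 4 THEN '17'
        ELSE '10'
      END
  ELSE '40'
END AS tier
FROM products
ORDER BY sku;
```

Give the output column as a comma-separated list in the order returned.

sku=A13: category='garden' → outer ELSE → 40
sku=A32: category='auto' → outer ELSE → 40
sku=A39: category='toys' → outer ELSE → 40
sku=A45: category='books' → inner[ELSE] → 10
sku=A53: category='books' → inner[rating < 2] → 13
sku=A67: category='garden' → outer ELSE → 40
sku=A88: category='food' → outer ELSE → 40
sku=A92: category='auto' → outer ELSE → 40
sku=A96: category='toys' → outer ELSE → 40

40, 40, 40, 10, 13, 40, 40, 40, 40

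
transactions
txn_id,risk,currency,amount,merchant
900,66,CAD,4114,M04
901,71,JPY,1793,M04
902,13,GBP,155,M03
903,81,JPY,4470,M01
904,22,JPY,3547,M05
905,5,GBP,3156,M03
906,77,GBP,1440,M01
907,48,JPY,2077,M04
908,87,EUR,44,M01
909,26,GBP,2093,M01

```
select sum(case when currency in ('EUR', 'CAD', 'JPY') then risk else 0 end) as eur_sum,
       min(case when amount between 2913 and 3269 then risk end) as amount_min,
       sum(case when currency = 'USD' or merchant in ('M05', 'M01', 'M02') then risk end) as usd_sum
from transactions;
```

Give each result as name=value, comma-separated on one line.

eur_sum=375, amount_min=5, usd_sum=293

[eur_sum: currency in ('EUR', 'CAD', 'JPY')]
txn_id=900: ✓ → 66
txn_id=901: ✓ → 71
txn_id=902: ✗
txn_id=903: ✓ → 81
txn_id=904: ✓ → 22
txn_id=905: ✗
txn_id=906: ✗
txn_id=907: ✓ → 48
txn_id=908: ✓ → 87
txn_id=909: ✗
eur_sum = 66 + 71 + 81 + 22 + 48 + 87 = 375
—
[amount_min: amount between 2913 and 3269]
txn_id=900: ✗
txn_id=901: ✗
txn_id=902: ✗
txn_id=903: ✗
txn_id=904: ✗
txn_id=905: ✓ → 5
txn_id=906: ✗
txn_id=907: ✗
txn_id=908: ✗
txn_id=909: ✗
amount_min = MIN(5) = 5
—
[usd_sum: currency = 'USD' or merchant in ('M05', 'M01', 'M02')]
txn_id=900: ✗
txn_id=901: ✗
txn_id=902: ✗
txn_id=903: ✓ → 81
txn_id=904: ✓ → 22
txn_id=905: ✗
txn_id=906: ✓ → 77
txn_id=907: ✗
txn_id=908: ✓ → 87
txn_id=909: ✓ → 26
usd_sum = 81 + 22 + 77 + 87 + 26 = 293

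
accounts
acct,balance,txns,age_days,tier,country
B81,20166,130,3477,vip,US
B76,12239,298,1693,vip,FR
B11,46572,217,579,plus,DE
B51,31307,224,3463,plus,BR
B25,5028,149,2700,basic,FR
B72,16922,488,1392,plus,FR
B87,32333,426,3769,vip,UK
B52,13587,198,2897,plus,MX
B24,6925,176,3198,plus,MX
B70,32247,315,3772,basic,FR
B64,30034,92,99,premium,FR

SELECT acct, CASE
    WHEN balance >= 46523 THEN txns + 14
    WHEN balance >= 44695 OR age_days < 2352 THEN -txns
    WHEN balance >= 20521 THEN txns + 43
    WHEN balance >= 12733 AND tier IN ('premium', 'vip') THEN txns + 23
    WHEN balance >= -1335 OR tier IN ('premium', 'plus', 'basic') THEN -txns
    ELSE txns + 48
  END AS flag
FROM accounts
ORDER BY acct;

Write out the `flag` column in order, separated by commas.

231, -176, -149, 267, -198, -92, 358, -488, -298, 153, 469

acct=B11: balance >= 46523 → 231
acct=B24: balance >= -1335 OR tier IN ('premium', 'plus', 'basic') → -176
acct=B25: balance >= -1335 OR tier IN ('premium', 'plus', 'basic') → -149
acct=B51: balance >= 20521 → 267
acct=B52: balance >= -1335 OR tier IN ('premium', 'plus', 'basic') → -198
acct=B64: balance >= 44695 OR age_days < 2352 → -92
acct=B70: balance >= 20521 → 358
acct=B72: balance >= 44695 OR age_days < 2352 → -488
acct=B76: balance >= 44695 OR age_days < 2352 → -298
acct=B81: balance >= 12733 AND tier IN ('premium', 'vip') → 153
acct=B87: balance >= 20521 → 469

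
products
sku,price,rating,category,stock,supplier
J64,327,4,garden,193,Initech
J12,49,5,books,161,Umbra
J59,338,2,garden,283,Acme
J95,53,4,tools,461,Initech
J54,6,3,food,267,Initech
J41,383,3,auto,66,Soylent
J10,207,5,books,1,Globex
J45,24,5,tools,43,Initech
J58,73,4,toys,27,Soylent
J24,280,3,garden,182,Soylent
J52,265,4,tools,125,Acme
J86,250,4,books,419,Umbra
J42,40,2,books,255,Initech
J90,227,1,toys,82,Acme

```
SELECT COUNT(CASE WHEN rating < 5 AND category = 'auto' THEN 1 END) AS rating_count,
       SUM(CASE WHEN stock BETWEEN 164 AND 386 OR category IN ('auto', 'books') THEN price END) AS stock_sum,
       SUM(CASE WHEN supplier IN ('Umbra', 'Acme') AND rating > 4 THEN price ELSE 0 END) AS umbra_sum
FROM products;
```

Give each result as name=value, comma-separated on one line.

rating_count=1, stock_sum=1880, umbra_sum=49

[rating_count: rating < 5 AND category = 'auto']
sku=J64: ✗
sku=J12: ✗
sku=J59: ✗
sku=J95: ✗
sku=J54: ✗
sku=J41: ✓ → 1
sku=J10: ✗
sku=J45: ✗
sku=J58: ✗
sku=J24: ✗
sku=J52: ✗
sku=J86: ✗
sku=J42: ✗
sku=J90: ✗
rating_count = COUNT(1) = 1
—
[stock_sum: stock BETWEEN 164 AND 386 OR category IN ('auto', 'books')]
sku=J64: ✓ → 327
sku=J12: ✓ → 49
sku=J59: ✓ → 338
sku=J95: ✗
sku=J54: ✓ → 6
sku=J41: ✓ → 383
sku=J10: ✓ → 207
sku=J45: ✗
sku=J58: ✗
sku=J24: ✓ → 280
sku=J52: ✗
sku=J86: ✓ → 250
sku=J42: ✓ → 40
sku=J90: ✗
stock_sum = 327 + 49 + 338 + 6 + 383 + 207 + 280 + 250 + 40 = 1880
—
[umbra_sum: supplier IN ('Umbra', 'Acme') AND rating > 4]
sku=J64: ✗
sku=J12: ✓ → 49
sku=J59: ✗
sku=J95: ✗
sku=J54: ✗
sku=J41: ✗
sku=J10: ✗
sku=J45: ✗
sku=J58: ✗
sku=J24: ✗
sku=J52: ✗
sku=J86: ✗
sku=J42: ✗
sku=J90: ✗
umbra_sum = 49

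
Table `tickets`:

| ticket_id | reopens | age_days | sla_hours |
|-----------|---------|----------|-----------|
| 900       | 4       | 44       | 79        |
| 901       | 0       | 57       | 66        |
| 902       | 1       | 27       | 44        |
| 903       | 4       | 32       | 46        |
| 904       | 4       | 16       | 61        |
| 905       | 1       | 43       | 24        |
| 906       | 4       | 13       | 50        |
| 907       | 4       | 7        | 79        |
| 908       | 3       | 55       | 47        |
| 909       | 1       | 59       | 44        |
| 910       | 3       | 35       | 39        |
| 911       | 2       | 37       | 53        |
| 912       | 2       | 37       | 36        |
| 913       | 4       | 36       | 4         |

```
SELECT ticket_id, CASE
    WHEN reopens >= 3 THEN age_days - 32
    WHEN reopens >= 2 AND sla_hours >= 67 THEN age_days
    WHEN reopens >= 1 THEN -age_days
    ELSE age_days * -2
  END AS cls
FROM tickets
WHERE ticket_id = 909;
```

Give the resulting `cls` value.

ticket_id = 909: reopens=1, age_days=59, sla_hours=44.
reopens >= 3 → false
reopens >= 2 AND sla_hours >= 67 → false
reopens >= 1 → true → -59

-59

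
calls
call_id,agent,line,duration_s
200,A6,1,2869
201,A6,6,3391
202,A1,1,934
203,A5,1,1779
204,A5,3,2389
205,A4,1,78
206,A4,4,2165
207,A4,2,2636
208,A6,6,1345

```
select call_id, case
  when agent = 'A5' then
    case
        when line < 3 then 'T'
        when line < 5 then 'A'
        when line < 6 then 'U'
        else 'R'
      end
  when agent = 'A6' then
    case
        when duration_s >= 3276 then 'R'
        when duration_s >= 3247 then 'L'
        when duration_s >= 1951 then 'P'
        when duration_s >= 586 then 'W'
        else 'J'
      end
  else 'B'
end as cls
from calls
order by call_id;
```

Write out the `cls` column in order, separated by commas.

P, R, B, T, A, B, B, B, W

call_id=200: agent='A6' → inner[duration_s >= 1951] → P
call_id=201: agent='A6' → inner[duration_s >= 3276] → R
call_id=202: agent='A1' → outer ELSE → B
call_id=203: agent='A5' → inner[line < 3] → T
call_id=204: agent='A5' → inner[line < 5] → A
call_id=205: agent='A4' → outer ELSE → B
call_id=206: agent='A4' → outer ELSE → B
call_id=207: agent='A4' → outer ELSE → B
call_id=208: agent='A6' → inner[duration_s >= 586] → W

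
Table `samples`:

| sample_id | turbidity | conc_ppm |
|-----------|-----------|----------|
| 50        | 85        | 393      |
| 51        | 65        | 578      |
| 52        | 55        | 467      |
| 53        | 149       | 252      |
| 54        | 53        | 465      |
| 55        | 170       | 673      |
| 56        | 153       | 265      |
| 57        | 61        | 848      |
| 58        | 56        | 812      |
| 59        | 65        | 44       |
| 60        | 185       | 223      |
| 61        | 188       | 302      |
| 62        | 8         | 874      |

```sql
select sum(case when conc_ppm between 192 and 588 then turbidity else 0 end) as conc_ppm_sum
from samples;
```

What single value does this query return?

sample_id=50: ✓ → 85
sample_id=51: ✓ → 65
sample_id=52: ✓ → 55
sample_id=53: ✓ → 149
sample_id=54: ✓ → 53
sample_id=55: ✗
sample_id=56: ✓ → 153
sample_id=57: ✗
sample_id=58: ✗
sample_id=59: ✗
sample_id=60: ✓ → 185
sample_id=61: ✓ → 188
sample_id=62: ✗
conc_ppm_sum = 85 + 65 + 55 + 149 + 53 + 153 + 185 + 188 = 933

933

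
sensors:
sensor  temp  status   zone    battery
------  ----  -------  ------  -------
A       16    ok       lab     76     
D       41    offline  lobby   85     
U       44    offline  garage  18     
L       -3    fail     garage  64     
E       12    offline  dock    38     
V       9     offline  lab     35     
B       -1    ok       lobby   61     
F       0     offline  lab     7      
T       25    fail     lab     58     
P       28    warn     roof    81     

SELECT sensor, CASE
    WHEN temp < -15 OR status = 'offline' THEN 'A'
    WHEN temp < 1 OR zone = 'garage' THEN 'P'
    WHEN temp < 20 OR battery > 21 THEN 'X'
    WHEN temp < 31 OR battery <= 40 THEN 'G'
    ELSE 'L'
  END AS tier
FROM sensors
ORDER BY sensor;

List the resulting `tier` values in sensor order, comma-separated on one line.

X, P, A, A, A, P, X, X, A, A

sensor=A: temp < 20 OR battery > 21 → X
sensor=B: temp < 1 OR zone = 'garage' → P
sensor=D: temp < -15 OR status = 'offline' → A
sensor=E: temp < -15 OR status = 'offline' → A
sensor=F: temp < -15 OR status = 'offline' → A
sensor=L: temp < 1 OR zone = 'garage' → P
sensor=P: temp < 20 OR battery > 21 → X
sensor=T: temp < 20 OR battery > 21 → X
sensor=U: temp < -15 OR status = 'offline' → A
sensor=V: temp < -15 OR status = 'offline' → A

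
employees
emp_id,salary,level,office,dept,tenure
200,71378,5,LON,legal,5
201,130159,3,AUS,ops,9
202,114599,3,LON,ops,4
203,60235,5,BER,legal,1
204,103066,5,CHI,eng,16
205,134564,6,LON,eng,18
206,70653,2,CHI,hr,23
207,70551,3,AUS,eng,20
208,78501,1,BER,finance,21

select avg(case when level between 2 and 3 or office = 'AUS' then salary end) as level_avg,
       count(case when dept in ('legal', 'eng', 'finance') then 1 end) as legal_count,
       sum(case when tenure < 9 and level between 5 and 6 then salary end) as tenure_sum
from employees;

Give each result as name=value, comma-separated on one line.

[level_avg: level between 2 and 3 or office = 'AUS']
emp_id=200: ✗
emp_id=201: ✓ → 130159
emp_id=202: ✓ → 114599
emp_id=203: ✗
emp_id=204: ✗
emp_id=205: ✗
emp_id=206: ✓ → 70653
emp_id=207: ✓ → 70551
emp_id=208: ✗
level_avg = (130159 + 114599 + 70653 + 70551) / 4 = 96490.5
—
[legal_count: dept in ('legal', 'eng', 'finance')]
emp_id=200: ✓ → 1
emp_id=201: ✗
emp_id=202: ✗
emp_id=203: ✓ → 1
emp_id=204: ✓ → 1
emp_id=205: ✓ → 1
emp_id=206: ✗
emp_id=207: ✓ → 1
emp_id=208: ✓ → 1
legal_count = COUNT(1, 1, 1, 1, 1, 1) = 6
—
[tenure_sum: tenure < 9 and level between 5 and 6]
emp_id=200: ✓ → 71378
emp_id=201: ✗
emp_id=202: ✗
emp_id=203: ✓ → 60235
emp_id=204: ✗
emp_id=205: ✗
emp_id=206: ✗
emp_id=207: ✗
emp_id=208: ✗
tenure_sum = 71378 + 60235 = 131613

level_avg=96490.5, legal_count=6, tenure_sum=131613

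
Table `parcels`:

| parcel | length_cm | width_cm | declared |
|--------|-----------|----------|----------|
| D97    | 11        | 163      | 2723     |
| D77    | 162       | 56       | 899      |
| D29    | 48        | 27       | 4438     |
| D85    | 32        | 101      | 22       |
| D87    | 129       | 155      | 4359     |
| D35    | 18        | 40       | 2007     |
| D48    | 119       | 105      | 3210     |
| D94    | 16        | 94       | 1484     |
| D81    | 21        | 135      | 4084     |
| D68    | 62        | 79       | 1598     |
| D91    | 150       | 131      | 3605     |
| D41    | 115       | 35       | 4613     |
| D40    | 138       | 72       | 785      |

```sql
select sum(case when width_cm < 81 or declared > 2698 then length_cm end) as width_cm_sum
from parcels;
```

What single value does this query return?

973

parcel=D97: ✓ → 11
parcel=D77: ✓ → 162
parcel=D29: ✓ → 48
parcel=D85: ✗
parcel=D87: ✓ → 129
parcel=D35: ✓ → 18
parcel=D48: ✓ → 119
parcel=D94: ✗
parcel=D81: ✓ → 21
parcel=D68: ✓ → 62
parcel=D91: ✓ → 150
parcel=D41: ✓ → 115
parcel=D40: ✓ → 138
width_cm_sum = 11 + 162 + 48 + 129 + 18 + 119 + 21 + 62 + 150 + 115 + 138 = 973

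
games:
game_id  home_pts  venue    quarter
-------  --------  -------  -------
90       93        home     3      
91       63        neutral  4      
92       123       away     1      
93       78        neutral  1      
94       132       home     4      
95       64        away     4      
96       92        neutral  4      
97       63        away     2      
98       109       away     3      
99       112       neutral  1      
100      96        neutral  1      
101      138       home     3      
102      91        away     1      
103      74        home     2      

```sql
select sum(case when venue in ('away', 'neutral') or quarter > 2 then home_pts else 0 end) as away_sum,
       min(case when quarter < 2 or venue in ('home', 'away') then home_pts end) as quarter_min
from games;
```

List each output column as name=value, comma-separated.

[away_sum: venue in ('away', 'neutral') or quarter > 2]
game_id=90: ✓ → 93
game_id=91: ✓ → 63
game_id=92: ✓ → 123
game_id=93: ✓ → 78
game_id=94: ✓ → 132
game_id=95: ✓ → 64
game_id=96: ✓ → 92
game_id=97: ✓ → 63
game_id=98: ✓ → 109
game_id=99: ✓ → 112
game_id=100: ✓ → 96
game_id=101: ✓ → 138
game_id=102: ✓ → 91
game_id=103: ✗
away_sum = 93 + 63 + 123 + 78 + 132 + 64 + 92 + 63 + 109 + 112 + 96 + 138 + 91 = 1254
—
[quarter_min: quarter < 2 or venue in ('home', 'away')]
game_id=90: ✓ → 93
game_id=91: ✗
game_id=92: ✓ → 123
game_id=93: ✓ → 78
game_id=94: ✓ → 132
game_id=95: ✓ → 64
game_id=96: ✗
game_id=97: ✓ → 63
game_id=98: ✓ → 109
game_id=99: ✓ → 112
game_id=100: ✓ → 96
game_id=101: ✓ → 138
game_id=102: ✓ → 91
game_id=103: ✓ → 74
quarter_min = MIN(93, 123, 78, 132, 64, 63, 109, 112, 96, 138, 91, 74) = 63

away_sum=1254, quarter_min=63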